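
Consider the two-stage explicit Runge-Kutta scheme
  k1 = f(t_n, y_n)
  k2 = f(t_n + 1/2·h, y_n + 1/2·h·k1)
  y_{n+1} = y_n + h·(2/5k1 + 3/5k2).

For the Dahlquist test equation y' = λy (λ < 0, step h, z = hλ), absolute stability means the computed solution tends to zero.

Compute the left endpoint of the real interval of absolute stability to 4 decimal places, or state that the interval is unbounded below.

z* = -3.3333.

Set f=λy, z=hλ:
  k1=λy_n ⇒ h·k1=z·y_n;  k2=λ(1+1/2z)y_n ⇒ h·k2=z(1+1/2z)y_n
  y_{n+1}/y_n = 1 + 2/5z + 3/5z(1+1/2z) = 1 + z + 3/10z²
  R(z) = 1 + z + 3/10z².

Solve |R(x)|<1 on ℝ⁻.
x=-0.6: |R|=0.5080
R=1: x+3/10x²=0 ⇒ x=−10/3=-3.3333; min R=1−1/(4·3/10)=0.1667>−1
Confirm numerically:
  x=-2.229: |R|=0.26153 <1
  x=-1.733: |R|=0.16799 <1
  x=-1.668: |R|=0.16667 <1
  x=-3.718: |R|=1.42906 >1
  x=-3.662: |R|=1.36107 >1
  x=-3.523: |R|=1.20046 >1
Interval (-3.3333, 0).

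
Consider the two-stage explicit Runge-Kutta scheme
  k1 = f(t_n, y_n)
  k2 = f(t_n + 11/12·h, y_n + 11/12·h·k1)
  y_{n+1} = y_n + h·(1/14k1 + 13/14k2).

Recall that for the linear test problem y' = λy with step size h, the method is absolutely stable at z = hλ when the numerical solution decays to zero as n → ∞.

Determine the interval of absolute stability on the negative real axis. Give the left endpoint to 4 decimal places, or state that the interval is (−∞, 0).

Test eqn y'=λy, z=hλ:
  k1=λy_n ⇒ h·k1=z·y_n;  k2=λ(1+11/12z)y_n ⇒ h·k2=z(1+11/12z)y_n
  y_{n+1}/y_n = 1 + 1/14z + 13/14z(1+11/12z) = 1 + z + 143/168z²
  Hence R(z) = 1 + z + 143/168z².

Need |R(x)|<1, x<0.
x=-0.82: |R|=0.7523
R=1: x+143/168x²=0 ⇒ x=−168/143=-1.1748; min R=1−1/(4·143/168)=0.7063>−1
Confirm numerically:
  x=-0.939: |R|=0.81151 <1
  x=-0.666: |R|=0.71155 <1
  x=-0.491: |R|=0.71421 <1
  x=-1.766: |R|=1.88866 >1
  x=-1.409: |R|=1.28085 >1
  x=-1.390: |R|=1.25459 >1
So |R|<1 on (-1.1748, 0).

z∈(-1.1748,0).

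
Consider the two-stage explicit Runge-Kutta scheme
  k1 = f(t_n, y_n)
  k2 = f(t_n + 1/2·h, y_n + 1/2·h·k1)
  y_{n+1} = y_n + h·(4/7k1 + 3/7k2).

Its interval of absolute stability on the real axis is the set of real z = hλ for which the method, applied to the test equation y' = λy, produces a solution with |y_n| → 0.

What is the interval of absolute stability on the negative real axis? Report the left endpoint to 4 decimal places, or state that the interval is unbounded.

z∈(-4.6667,0).

On y'=λy, z=hλ:
  k1=λy_n ⇒ h·k1=z·y_n;  k2=λ(1+1/2z)y_n ⇒ h·k2=z(1+1/2z)y_n
  y_{n+1}/y_n = 1 + 4/7z + 3/7z(1+1/2z) = 1 + z + 3/14z²
  Hence R(z) = 1 + z + 3/14z².

Boundary: |R(x)|=1, x<0.
x=-1.49: |R|=0.0143
R=1: x+3/14x²=0 ⇒ x=−14/3=-4.6667; min R=1−1/(4·3/14)=-0.1667>−1
Confirm numerically:
  x=-4.600: |R|=0.93429 <1
  x=-3.713: |R|=0.24122 <1
  x=-3.268: |R|=0.02053 <1
  x=-5.255: |R|=1.66251 >1
  x=-4.794: |R|=1.13081 >1
Interval (-4.6667, 0).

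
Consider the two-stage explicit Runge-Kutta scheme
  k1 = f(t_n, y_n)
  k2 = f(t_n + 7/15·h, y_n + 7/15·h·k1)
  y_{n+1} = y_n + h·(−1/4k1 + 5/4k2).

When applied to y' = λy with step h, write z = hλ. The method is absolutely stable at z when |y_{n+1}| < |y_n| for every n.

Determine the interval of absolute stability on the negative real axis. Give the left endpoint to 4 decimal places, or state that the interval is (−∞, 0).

Test eqn y'=λy, z=hλ:
  k1=λy_n ⇒ h·k1=z·y_n;  k2=λ(1+7/15z)y_n ⇒ h·k2=z(1+7/15z)y_n
  y_{n+1}/y_n = 1 − 1/4z + 5/4z(1+7/15z) = 1 + z + 7/12z²
  ⇒ R(z) = 1 + z + 7/12z².

Find x<0 with |R(x)|<1.
x=-1.49: |R|=0.8051
R=1: x+7/12x²=0 ⇒ x=−12/7=-1.7143; min R=1−1/(4·7/12)=0.5714>−1
Confirm numerically:
  x=-1.668: |R|=0.95496 <1
  x=-1.595: |R|=0.88901 <1
  x=-1.285: |R|=0.67821 <1
  x=-0.928: |R|=0.57436 <1
  x=-2.176: |R|=1.58607 >1
  x=-1.990: |R|=1.32006 >1
Interval (-1.7143, 0).

z∈(-1.7143,0).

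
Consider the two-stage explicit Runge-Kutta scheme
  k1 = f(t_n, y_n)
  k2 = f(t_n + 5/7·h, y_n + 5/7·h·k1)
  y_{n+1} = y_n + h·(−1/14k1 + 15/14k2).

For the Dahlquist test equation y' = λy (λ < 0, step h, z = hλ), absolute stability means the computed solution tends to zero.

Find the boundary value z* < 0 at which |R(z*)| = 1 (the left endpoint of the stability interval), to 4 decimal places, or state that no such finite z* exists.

On y'=λy, z=hλ:
  k1=λy_n ⇒ h·k1=z·y_n;  k2=λ(1+5/7z)y_n ⇒ h·k2=z(1+5/7z)y_n
  y_{n+1}/y_n = 1 − 1/14z + 15/14z(1+5/7z) = 1 + z + 75/98z²
  so R(z) = 1 + z + 75/98z².

Need |R(x)|<1, x<0.
x=-1.65: |R|=1.4335
R=1: x+75/98x²=0 ⇒ x=−98/75=-1.3067; min R=1−1/(4·75/98)=0.6733>−1
Confirm numerically:
  x=-0.928: |R|=0.73107 <1
  x=-0.609: |R|=0.67484 <1
  x=-0.606: |R|=0.67505 <1
  x=-1.834: |R|=1.74015 >1
  x=-1.628: |R|=1.40036 >1
  x=-1.354: |R|=1.04905 >1
So |R|<1 on (-1.3067, 0).

left endpoint -1.3067.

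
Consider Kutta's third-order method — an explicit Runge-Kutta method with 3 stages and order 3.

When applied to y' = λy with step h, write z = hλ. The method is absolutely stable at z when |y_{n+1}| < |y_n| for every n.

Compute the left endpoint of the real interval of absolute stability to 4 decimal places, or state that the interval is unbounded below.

With y'=λy (z=hλ):
  order 3, 3-stage ⇒ R(z)=1+z+z^2/2+z^3/6
  (e.g. R(-0.71)=0.48240, |R|=0.48240)

Find x<0 with |R(x)|<1.
x=-0.71: |R|=0.4824
|R(-2.5)|=0.9792 |R(-1.57)|=0.0175 |R(-1.15)|=0.2578
Bisect:
  x_lo=-3.0862 |R|=2.2231  x_hi=-0.2248 |R|=0.7985
  mid=-1.65553 |R|=0.04138 →hi
  mid=-2.37088 |R|=0.78149 →hi
  mid=-2.72855 |R|=1.39173 →lo
  mid=-2.54971 |R|=1.06183 →lo
  mid=-2.46030 |R|=0.91582 →hi
  mid=-2.50500 |R|=0.98732 →hi
  mid=-2.52736 |R|=1.02419 →lo
  mid=-2.51618 |R|=1.00566 →lo
  mid=-2.51059 |R|=0.99647 →hi
  mid=-2.51339 |R|=1.00106 →lo
  ...
  [-2.51286,-2.51269] ⇒ x*=-2.5127
So |R|<1 on (-2.5127, 0).

left endpoint -2.5127.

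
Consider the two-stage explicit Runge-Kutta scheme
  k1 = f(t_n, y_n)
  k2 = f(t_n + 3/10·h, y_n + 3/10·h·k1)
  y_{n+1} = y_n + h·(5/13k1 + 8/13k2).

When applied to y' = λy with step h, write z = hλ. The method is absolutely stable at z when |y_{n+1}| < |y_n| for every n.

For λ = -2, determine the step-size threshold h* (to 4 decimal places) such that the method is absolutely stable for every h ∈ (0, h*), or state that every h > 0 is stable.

(-5.4167,0); λ=-2 ⇒ h* = (65/12)/2 = 2.7083.

On y'=λy, z=hλ:
  k1=λy_n ⇒ h·k1=z·y_n;  k2=λ(1+3/10z)y_n ⇒ h·k2=z(1+3/10z)y_n
  y_{n+1}/y_n = 1 + 5/13z + 8/13z(1+3/10z) = 1 + z + 12/65z²
  so R(z) = 1 + z + 12/65z².

Find x<0 with |R(x)|<1.
x=-1.31: |R|=0.0068
R=1: x+12/65x²=0 ⇒ x=−65/12=-5.4167; min R=1−1/(4·12/65)=-0.3542>−1
Confirm numerically:
  x=-4.701: |R|=0.37889 <1
  x=-4.021: |R|=0.03606 <1
  x=-2.860: |R|=0.34992 <1
  x=-2.366: |R|=0.33253 <1
  x=-5.842: |R|=1.45873 >1
  x=-5.784: |R|=1.39224 >1
So |R|<1 on (-5.4167, 0).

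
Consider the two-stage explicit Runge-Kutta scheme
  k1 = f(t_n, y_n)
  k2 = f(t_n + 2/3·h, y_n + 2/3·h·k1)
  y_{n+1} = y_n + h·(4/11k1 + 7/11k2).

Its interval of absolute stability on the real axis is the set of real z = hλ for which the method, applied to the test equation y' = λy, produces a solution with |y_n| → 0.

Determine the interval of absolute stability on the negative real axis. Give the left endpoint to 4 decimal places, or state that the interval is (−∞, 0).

(-2.3571, 0).

Test eqn y'=λy, z=hλ:
  k1=λy_n ⇒ h·k1=z·y_n;  k2=λ(1+2/3z)y_n ⇒ h·k2=z(1+2/3z)y_n
  y_{n+1}/y_n = 1 + 4/11z + 7/11z(1+2/3z) = 1 + z + 14/33z²
  ⇒ R(z) = 1 + z + 14/33z².

Solve |R(x)|<1 on ℝ⁻.
x=-0.85: |R|=0.4565
R=1: x+14/33x²=0 ⇒ x=−33/14=-2.3571; min R=1−1/(4·14/33)=0.4107>−1
Confirm numerically:
  x=-2.202: |R|=0.85507 <1
  x=-1.813: |R|=0.58147 <1
  x=-1.699: |R|=0.52562 <1
  x=-1.468: |R|=0.44625 <1
  x=-2.852: |R|=1.59875 >1
  x=-2.582: |R|=1.24631 >1
So |R|<1 on (-2.3571, 0).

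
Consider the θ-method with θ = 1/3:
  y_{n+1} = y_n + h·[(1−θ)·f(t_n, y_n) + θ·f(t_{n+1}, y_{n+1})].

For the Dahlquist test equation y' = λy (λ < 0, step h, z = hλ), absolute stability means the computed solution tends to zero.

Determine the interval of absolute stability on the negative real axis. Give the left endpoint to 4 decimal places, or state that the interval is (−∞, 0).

Set f=λy, z=hλ:
  y_{n+1} = y_n + z·[2/3·y_n + 1/3·y_{n+1}] ⇒ (1 − 1/3z)y_{n+1} = (1 + 2/3z)y_n
  so R(z) = (1 + 2/3z)/(1 − 1/3z).

Need |R(x)|<1, x<0.
x=-0.86: |R|=0.3316
R=−1: 1+2/3x = −1+1/3x ⇒ -1/3x=2 ⇒ x=2/(-1/3)=-6.0000
Confirm numerically:
  x=-5.771: |R|=0.97389 <1
  x=-4.694: |R|=0.83026 <1
  x=-3.778: |R|=0.67217 <1
  x=-6.257: |R|=1.02776 >1
  x=-6.215: |R|=1.02333 >1
  x=-6.064: |R|=1.00706 >1
Stable set (-6.0000, 0).

z∈(-6.0000,0).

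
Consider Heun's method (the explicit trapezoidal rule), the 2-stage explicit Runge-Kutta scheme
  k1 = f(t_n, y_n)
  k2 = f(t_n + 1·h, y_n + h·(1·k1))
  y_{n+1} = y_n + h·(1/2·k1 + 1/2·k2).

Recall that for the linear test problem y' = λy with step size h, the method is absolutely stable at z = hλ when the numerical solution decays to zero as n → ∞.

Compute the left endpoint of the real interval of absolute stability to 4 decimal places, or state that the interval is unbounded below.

Test eqn y'=λy, z=hλ:
  order 2, 2-stage ⇒ R(z)=1+z+z^2/2
  (e.g. R(-1.73)=0.76645, |R|=0.76645)

Solve |R(x)|<1 on ℝ⁻.
x=-1.73: |R|=0.7664
|R(-2.28)|=1.3192 |R(-1.83)|=0.8445 |R(-0.84)|=0.5128
Bisect:
  x_lo=-2.4807 |R|=1.5962  x_hi=-0.3788 |R|=0.6929
  mid=-1.42974 |R|=0.59234 →hi
  mid=-1.95521 |R|=0.95621 →hi
  mid=-2.21794 |R|=1.24169 →lo
  mid=-2.08658 |R|=1.09032 →lo
  mid=-2.02089 |R|=1.02111 →lo
  mid=-1.98805 |R|=0.98812 →hi
  mid=-2.00447 |R|=1.00448 →lo
  mid=-1.99626 |R|=0.99627 →hi
  mid=-2.00037 |R|=1.00037 →lo
  mid=-1.99831 |R|=0.99831 →hi
  ...
  [-2.00011,-1.99998] ⇒ x*=-2.0000
Interval (-2.0000, 0).

z* = -2.0000.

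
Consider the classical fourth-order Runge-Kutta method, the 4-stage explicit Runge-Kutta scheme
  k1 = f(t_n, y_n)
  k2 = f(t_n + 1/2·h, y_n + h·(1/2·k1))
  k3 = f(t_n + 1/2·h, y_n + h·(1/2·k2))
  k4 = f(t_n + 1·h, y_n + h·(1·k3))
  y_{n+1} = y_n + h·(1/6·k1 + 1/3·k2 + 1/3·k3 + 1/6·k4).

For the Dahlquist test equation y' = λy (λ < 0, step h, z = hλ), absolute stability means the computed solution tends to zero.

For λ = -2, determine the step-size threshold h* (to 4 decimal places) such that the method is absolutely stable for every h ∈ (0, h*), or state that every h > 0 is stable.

(-2.7853,0); λ=-2 ⇒ h* = 1.3926.

On y'=λy, z=hλ:
  order 4, 4-stage ⇒ R(z)=1+z+z^2/2+z^3/6+z^4/24
  (e.g. R(-1.42)=0.28040, |R|=0.28040)

Boundary: |R(x)|=1, x<0.
x=-1.42: |R|=0.2804
|R(-2.65)|=0.8145 |R(-1.53)|=0.2718 |R(-1.52)|=0.2723
Bisect:
  x_lo=-3.4857 |R|=2.6819  x_hi=-0.2003 |R|=0.8185
  mid=-1.84304 |R|=0.29271 →hi
  mid=-2.66439 |R|=0.83250 →hi
  mid=-3.07506 |R|=1.53231 →lo
  mid=-2.86973 |R|=1.13494 →lo
  mid=-2.76706 |R|=0.97285 →hi
  mid=-2.81839 |R|=1.05106 →lo
  mid=-2.79272 |R|=1.01126 →lo
  mid=-2.77989 |R|=0.99188 →hi
  mid=-2.78631 |R|=1.00153 →lo
  ...
  [-2.78530,-2.78510] ⇒ x*=-2.7853
Stable set (-2.7853, 0).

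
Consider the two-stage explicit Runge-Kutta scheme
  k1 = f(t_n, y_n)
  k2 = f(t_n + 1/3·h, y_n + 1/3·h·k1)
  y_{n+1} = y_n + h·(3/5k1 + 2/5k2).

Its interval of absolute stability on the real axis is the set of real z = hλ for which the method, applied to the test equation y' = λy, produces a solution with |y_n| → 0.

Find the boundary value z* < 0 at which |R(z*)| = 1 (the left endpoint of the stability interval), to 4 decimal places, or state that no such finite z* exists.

left endpoint -7.5000.

On y'=λy, z=hλ:
  k1=λy_n ⇒ h·k1=z·y_n;  k2=λ(1+1/3z)y_n ⇒ h·k2=z(1+1/3z)y_n
  y_{n+1}/y_n = 1 + 3/5z + 2/5z(1+1/3z) = 1 + z + 2/15z²
  so R(z) = 1 + z + 2/15z².

Solve |R(x)|<1 on ℝ⁻.
x=-0.34: |R|=0.6754
R=1: x+2/15x²=0 ⇒ x=−15/2=-7.5000; min R=1−1/(4·2/15)=-0.8750>−1
Confirm numerically:
  x=-7.428: |R|=0.92869 <1
  x=-5.559: |R|=0.43867 <1
  x=-5.069: |R|=0.64303 <1
  x=-3.037: |R|=0.80722 <1
  x=-8.083: |R|=1.62832 >1
  x=-8.015: |R|=1.55036 >1
  x=-7.809: |R|=1.32173 >1
Interval (-7.5000, 0).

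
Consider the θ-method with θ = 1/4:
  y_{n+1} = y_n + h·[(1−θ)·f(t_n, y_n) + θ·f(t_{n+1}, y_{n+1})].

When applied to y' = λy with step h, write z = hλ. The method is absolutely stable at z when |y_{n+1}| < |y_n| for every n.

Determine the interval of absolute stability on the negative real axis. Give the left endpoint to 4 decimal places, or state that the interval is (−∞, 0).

Set f=λy, z=hλ:
  y_{n+1} = y_n + z·[3/4·y_n + 1/4·y_{n+1}] ⇒ (1 − 1/4z)y_{n+1} = (1 + 3/4z)y_n
  Hence R(z) = (1 + 3/4z)/(1 − 1/4z).

Need |R(x)|<1, x<0.
x=-0.55: |R|=0.5165
R=−1: 1+3/4x = −1+1/4x ⇒ -1/2x=2 ⇒ x=2/(-1/2)=-4.0000
Confirm numerically:
  x=-3.947: |R|=0.98666 <1
  x=-2.245: |R|=0.43795 <1
  x=-1.722: |R|=0.20377 <1
  x=-4.547: |R|=1.12800 >1
  x=-4.369: |R|=1.08818 >1
  x=-4.354: |R|=1.08475 >1
So |R|<1 on (-4.0000, 0).

(-4.0000, 0).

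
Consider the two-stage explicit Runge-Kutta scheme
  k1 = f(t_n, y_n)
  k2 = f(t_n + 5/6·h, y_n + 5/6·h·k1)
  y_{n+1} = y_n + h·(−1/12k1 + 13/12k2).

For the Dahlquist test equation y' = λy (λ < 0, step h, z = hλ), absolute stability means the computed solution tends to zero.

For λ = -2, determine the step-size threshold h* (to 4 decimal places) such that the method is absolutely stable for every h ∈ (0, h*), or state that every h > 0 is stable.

(-1.1077,0); λ=-2 ⇒ h* = (72/65)/2 = 0.5538.

Test eqn y'=λy, z=hλ:
  k1=λy_n ⇒ h·k1=z·y_n;  k2=λ(1+5/6z)y_n ⇒ h·k2=z(1+5/6z)y_n
  y_{n+1}/y_n = 1 − 1/12z + 13/12z(1+5/6z) = 1 + z + 65/72z²
  ⇒ R(z) = 1 + z + 65/72z².

Find x<0 with |R(x)|<1.
x=-0.54: |R|=0.7232
R=1: x+65/72x²=0 ⇒ x=−72/65=-1.1077; min R=1−1/(4·65/72)=0.7231>−1
Confirm numerically:
  x=-0.823: |R|=0.78848 <1
  x=-0.796: |R|=0.77601 <1
  x=-0.793: |R|=0.77471 <1
  x=-0.473: |R|=0.72898 <1
  x=-1.481: |R|=1.49912 >1
  x=-1.145: |R|=1.03856 >1
Interval (-1.1077, 0).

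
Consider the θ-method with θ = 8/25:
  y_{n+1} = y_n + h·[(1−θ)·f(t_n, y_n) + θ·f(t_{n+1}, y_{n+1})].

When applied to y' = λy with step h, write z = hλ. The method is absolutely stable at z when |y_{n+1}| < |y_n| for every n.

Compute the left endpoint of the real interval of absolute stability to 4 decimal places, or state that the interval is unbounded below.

On y'=λy, z=hλ:
  y_{n+1} = y_n + z·[17/25·y_n + 8/25·y_{n+1}] ⇒ (1 − 8/25z)y_{n+1} = (1 + 17/25z)y_n
  R(z) = (1 + 17/25z)/(1 − 8/25z).

Boundary: |R(x)|=1, x<0.
x=-0.58: |R|=0.5108
R=−1: 1+17/25x = −1+8/25x ⇒ -9/25x=2 ⇒ x=2/(-9/25)=-5.5556
Confirm numerically:
  x=-5.461: |R|=0.98761 <1
  x=-5.169: |R|=0.94757 <1
  x=-4.530: |R|=0.84928 <1
  x=-5.981: |R|=1.05256 >1
  x=-5.756: |R|=1.02539 >1
Stable set (-5.5556, 0).

z* = -5.5556.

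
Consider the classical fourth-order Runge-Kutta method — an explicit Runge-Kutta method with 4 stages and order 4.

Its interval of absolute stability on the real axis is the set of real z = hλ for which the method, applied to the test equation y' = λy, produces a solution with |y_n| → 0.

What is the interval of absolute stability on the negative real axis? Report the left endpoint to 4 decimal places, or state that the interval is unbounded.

(-2.7853, 0).

Test eqn y'=λy, z=hλ:
  order 4, 4-stage ⇒ R(z)=1+z+z^2/2+z^3/6+z^4/24
  (e.g. R(-1.09)=0.34703, |R|=0.34703)

Boundary: |R(x)|=1, x<0.
x=-1.09: |R|=0.3470
|R(-1.98)|=0.3269 |R(-1.75)|=0.2788 |R(-0.59)|=0.5549
Bisect:
  x_lo=-3.2633 |R|=1.9947  x_hi=-0.3985 |R|=0.6714
  mid=-1.83091 |R|=0.29049 →hi
  mid=-2.54713 |R|=0.69641 →hi
  mid=-2.90523 |R|=1.19641 →lo
  mid=-2.72618 |R|=0.91447 →hi
  mid=-2.81571 |R|=1.04683 →lo
  mid=-2.77094 |R|=0.97858 →hi
  mid=-2.79333 |R|=1.01218 →lo
  mid=-2.78213 |R|=0.99525 →hi
  ...
  [-2.78546,-2.78528] ⇒ x*=-2.7853
Interval (-2.7853, 0).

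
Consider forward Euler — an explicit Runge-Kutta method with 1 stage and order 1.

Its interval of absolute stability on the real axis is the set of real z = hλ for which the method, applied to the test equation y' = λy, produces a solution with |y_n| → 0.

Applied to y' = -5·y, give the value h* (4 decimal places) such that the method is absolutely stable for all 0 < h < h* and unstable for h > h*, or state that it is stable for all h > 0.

(-2.0000,0); λ=-5 ⇒ h* = 0.4000.

Test eqn y'=λy, z=hλ:
  order 1, 1-stage ⇒ R(z)=1+z
  (e.g. R(-1.35)=-0.35000, |R|=0.35000)

Find x<0 with |R(x)|<1.
x=-1.35: |R|=0.3500
|R(-1.02)|=0.0200 |R(-0.98)|=0.0200 |R(-0.59)|=0.4100
Bisect:
  x_lo=-2.8389 |R|=1.8389  x_hi=-0.3290 |R|=0.6710
  mid=-1.58396 |R|=0.58396 →hi
  mid=-2.21146 |R|=1.21146 →lo
  mid=-1.89771 |R|=0.89771 →hi
  mid=-2.05458 |R|=1.05458 →lo
  mid=-1.97615 |R|=0.97615 →hi
  mid=-2.01537 |R|=1.01537 →lo
  mid=-1.99576 |R|=0.99576 →hi
  mid=-2.00556 |R|=1.00556 →lo
  mid=-2.00066 |R|=1.00066 →lo
  ...
  [-2.00005,-1.99989] ⇒ x*=-2.0000
Stable set (-2.0000, 0).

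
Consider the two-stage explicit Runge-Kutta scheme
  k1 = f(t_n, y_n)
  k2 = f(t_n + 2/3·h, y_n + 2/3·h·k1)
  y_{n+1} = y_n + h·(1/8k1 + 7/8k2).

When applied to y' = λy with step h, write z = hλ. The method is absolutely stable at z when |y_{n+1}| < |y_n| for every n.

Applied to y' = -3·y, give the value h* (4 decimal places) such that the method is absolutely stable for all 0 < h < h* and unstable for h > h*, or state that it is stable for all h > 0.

(-1.7143,0); λ=-3 ⇒ h* = (12/7)/3 = 0.5714.

Test eqn y'=λy, z=hλ:
  k1=λy_n ⇒ h·k1=z·y_n;  k2=λ(1+2/3z)y_n ⇒ h·k2=z(1+2/3z)y_n
  y_{n+1}/y_n = 1 + 1/8z + 7/8z(1+2/3z) = 1 + z + 7/12z²
  so R(z) = 1 + z + 7/12z².

Find x<0 with |R(x)|<1.
x=-1.43: |R|=0.7629
R=1: x+7/12x²=0 ⇒ x=−12/7=-1.7143; min R=1−1/(4·7/12)=0.5714>−1
Confirm numerically:
  x=-1.178: |R|=0.63148 <1
  x=-1.116: |R|=0.61052 <1
  x=-0.831: |R|=0.57183 <1
  x=-2.162: |R|=1.56464 >1
  x=-1.948: |R|=1.26558 >1
  x=-1.793: |R|=1.08233 >1
Interval (-1.7143, 0).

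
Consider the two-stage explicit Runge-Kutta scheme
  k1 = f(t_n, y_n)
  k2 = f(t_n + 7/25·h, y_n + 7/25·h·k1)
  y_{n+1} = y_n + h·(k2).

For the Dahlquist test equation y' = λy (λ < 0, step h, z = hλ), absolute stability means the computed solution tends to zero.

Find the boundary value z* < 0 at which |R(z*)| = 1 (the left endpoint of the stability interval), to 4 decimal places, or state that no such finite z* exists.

With y'=λy (z=hλ):
  k1=λy_n ⇒ h·k1=z·y_n;  k2=λ(1+7/25z)y_n ⇒ h·k2=z(1+7/25z)y_n
  y_{n+1}/y_n = 1 + z(1+7/25z) = 1 + z + 7/25z²
  Hence R(z) = 1 + z + 7/25z².

Find x<0 with |R(x)|<1.
x=-1: |R|=0.2800
R=1: x+7/25x²=0 ⇒ x=−25/7=-3.5714; min R=1−1/(4·7/25)=0.1071>−1
Confirm numerically:
  x=-3.476: |R|=0.90712 <1
  x=-3.202: |R|=0.66879 <1
  x=-1.748: |R|=0.10754 <1
  x=-1.582: |R|=0.11876 <1
  x=-3.681: |R|=1.11293 >1
  x=-3.601: |R|=1.02982 >1
Stable set (-3.5714, 0).

z* = -3.5714.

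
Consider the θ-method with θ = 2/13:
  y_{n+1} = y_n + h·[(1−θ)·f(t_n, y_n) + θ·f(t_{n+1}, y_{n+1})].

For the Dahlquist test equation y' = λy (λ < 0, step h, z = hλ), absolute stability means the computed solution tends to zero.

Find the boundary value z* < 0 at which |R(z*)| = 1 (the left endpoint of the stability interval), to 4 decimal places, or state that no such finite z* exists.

On y'=λy, z=hλ:
  y_{n+1} = y_n + z·[11/13·y_n + 2/13·y_{n+1}] ⇒ (1 − 2/13z)y_{n+1} = (1 + 11/13z)y_n
  ⇒ R(z) = (1 + 11/13z)/(1 − 2/13z).

Solve |R(x)|<1 on ℝ⁻.
x=-1.39: |R|=0.1451
R=−1: 1+11/13x = −1+2/13x ⇒ -9/13x=2 ⇒ x=2/(-9/13)=-2.8889
Confirm numerically:
  x=-2.836: |R|=0.97451 <1
  x=-1.918: |R|=0.48099 <1
  x=-1.404: |R|=0.15461 <1
  x=-3.101: |R|=1.09942 >1
  x=-2.986: |R|=1.04607 >1
  x=-2.935: |R|=1.02199 >1
Stable set (-2.8889, 0).

z* = -2.8889.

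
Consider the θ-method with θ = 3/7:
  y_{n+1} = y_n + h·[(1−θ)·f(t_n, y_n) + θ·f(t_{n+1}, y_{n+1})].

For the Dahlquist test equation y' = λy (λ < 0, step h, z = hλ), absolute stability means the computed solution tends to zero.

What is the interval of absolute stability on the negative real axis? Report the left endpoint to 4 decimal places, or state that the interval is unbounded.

(-14.0000, 0).

Set f=λy, z=hλ:
  y_{n+1} = y_n + z·[4/7·y_n + 3/7·y_{n+1}] ⇒ (1 − 3/7z)y_{n+1} = (1 + 4/7z)y_n
  ⇒ R(z) = (1 + 4/7z)/(1 − 3/7z).

Find x<0 with |R(x)|<1.
x=-0.82: |R|=0.3932
R=−1: 1+4/7x = −1+3/7x ⇒ -1/7x=2 ⇒ x=2/(-1/7)=-14.0000
Confirm numerically:
  x=-13.683: |R|=0.99340 <1
  x=-6.849: |R|=0.74041 <1
  x=-6.350: |R|=0.70633 <1
  x=-5.617: |R|=0.64853 <1
  x=-14.453: |R|=1.00900 >1
  x=-14.436: |R|=1.00867 >1
  x=-14.184: |R|=1.00371 >1
Interval (-14.0000, 0).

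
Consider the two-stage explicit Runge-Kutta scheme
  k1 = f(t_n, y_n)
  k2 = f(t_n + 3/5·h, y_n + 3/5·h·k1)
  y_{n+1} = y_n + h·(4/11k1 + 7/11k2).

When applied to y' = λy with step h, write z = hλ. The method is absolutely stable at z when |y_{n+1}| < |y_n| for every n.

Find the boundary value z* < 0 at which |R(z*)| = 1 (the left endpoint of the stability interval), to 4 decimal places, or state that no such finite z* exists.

With y'=λy (z=hλ):
  k1=λy_n ⇒ h·k1=z·y_n;  k2=λ(1+3/5z)y_n ⇒ h·k2=z(1+3/5z)y_n
  y_{n+1}/y_n = 1 + 4/11z + 7/11z(1+3/5z) = 1 + z + 21/55z²
  R(z) = 1 + z + 21/55z².

Need |R(x)|<1, x<0.
x=-0.61: |R|=0.5321
R=1: x+21/55x²=0 ⇒ x=−55/21=-2.6190; min R=1−1/(4·21/55)=0.3452>−1
Confirm numerically:
  x=-2.492: |R|=0.87912 <1
  x=-2.353: |R|=0.76098 <1
  x=-2.038: |R|=0.54786 <1
  x=-1.661: |R|=0.39241 <1
  x=-3.121: |R|=1.59815 >1
  x=-2.830: |R|=1.22794 >1
Interval (-2.6190, 0).

left endpoint -2.6190.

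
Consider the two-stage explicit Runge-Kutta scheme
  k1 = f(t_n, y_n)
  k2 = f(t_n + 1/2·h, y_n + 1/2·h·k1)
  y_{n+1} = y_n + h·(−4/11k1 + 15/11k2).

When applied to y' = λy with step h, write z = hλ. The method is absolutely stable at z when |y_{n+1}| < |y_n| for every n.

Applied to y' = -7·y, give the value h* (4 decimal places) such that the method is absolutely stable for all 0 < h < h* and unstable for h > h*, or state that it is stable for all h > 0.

(-1.4667,0); λ=-7 ⇒ h* = (22/15)/7 = 0.2095.

With y'=λy (z=hλ):
  k1=λy_n ⇒ h·k1=z·y_n;  k2=λ(1+1/2z)y_n ⇒ h·k2=z(1+1/2z)y_n
  y_{n+1}/y_n = 1 − 4/11z + 15/11z(1+1/2z) = 1 + z + 15/22z²
  so R(z) = 1 + z + 15/22z².

Find x<0 with |R(x)|<1.
x=-1.48: |R|=1.0135
R=1: x+15/22x²=0 ⇒ x=−22/15=-1.4667; min R=1−1/(4·15/22)=0.6333>−1
Confirm numerically:
  x=-1.366: |R|=0.90624 <1
  x=-1.307: |R|=0.85772 <1
  x=-1.083: |R|=0.71670 <1
  x=-1.936: |R|=1.61952 >1
  x=-1.863: |R|=1.50343 >1
  x=-1.820: |R|=1.43845 >1
Stable set (-1.4667, 0).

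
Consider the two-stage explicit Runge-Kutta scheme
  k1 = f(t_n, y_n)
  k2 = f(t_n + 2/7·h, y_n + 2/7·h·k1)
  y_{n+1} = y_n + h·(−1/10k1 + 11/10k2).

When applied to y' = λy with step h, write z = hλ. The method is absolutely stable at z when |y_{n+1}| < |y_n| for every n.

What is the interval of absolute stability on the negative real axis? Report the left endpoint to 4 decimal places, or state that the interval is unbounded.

(-3.1818, 0).

With y'=λy (z=hλ):
  k1=λy_n ⇒ h·k1=z·y_n;  k2=λ(1+2/7z)y_n ⇒ h·k2=z(1+2/7z)y_n
  y_{n+1}/y_n = 1 − 1/10z + 11/10z(1+2/7z) = 1 + z + 11/35z²
  so R(z) = 1 + z + 11/35z².

Need |R(x)|<1, x<0.
x=-0.65: |R|=0.4828
R=1: x+11/35x²=0 ⇒ x=−35/11=-3.1818; min R=1−1/(4·11/35)=0.2045>−1
Confirm numerically:
  x=-2.946: |R|=0.78166 <1
  x=-2.323: |R|=0.37299 <1
  x=-2.222: |R|=0.32972 <1
  x=-1.570: |R|=0.20468 <1
  x=-3.571: |R|=1.43678 >1
  x=-3.379: |R|=1.20940 >1
So |R|<1 on (-3.1818, 0).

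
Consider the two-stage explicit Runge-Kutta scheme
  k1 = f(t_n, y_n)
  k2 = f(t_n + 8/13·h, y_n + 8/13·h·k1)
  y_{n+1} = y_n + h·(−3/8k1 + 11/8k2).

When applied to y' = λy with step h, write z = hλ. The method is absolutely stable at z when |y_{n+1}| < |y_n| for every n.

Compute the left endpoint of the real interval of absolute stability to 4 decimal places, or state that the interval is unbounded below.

With y'=λy (z=hλ):
  k1=λy_n ⇒ h·k1=z·y_n;  k2=λ(1+8/13z)y_n ⇒ h·k2=z(1+8/13z)y_n
  y_{n+1}/y_n = 1 − 3/8z + 11/8z(1+8/13z) = 1 + z + 11/13z²
  so R(z) = 1 + z + 11/13z².

Find x<0 with |R(x)|<1.
x=-0.46: |R|=0.7190
R=1: x+11/13x²=0 ⇒ x=−13/11=-1.1818; min R=1−1/(4·11/13)=0.7045>−1
Confirm numerically:
  x=-1.121: |R|=0.94231 <1
  x=-0.798: |R|=0.74083 <1
  x=-0.748: |R|=0.72543 <1
  x=-0.581: |R|=0.70463 <1
  x=-1.554: |R|=1.48939 >1
  x=-1.453: |R|=1.33341 >1
  x=-1.357: |R|=1.20115 >1
Interval (-1.1818, 0).

z* = -1.1818.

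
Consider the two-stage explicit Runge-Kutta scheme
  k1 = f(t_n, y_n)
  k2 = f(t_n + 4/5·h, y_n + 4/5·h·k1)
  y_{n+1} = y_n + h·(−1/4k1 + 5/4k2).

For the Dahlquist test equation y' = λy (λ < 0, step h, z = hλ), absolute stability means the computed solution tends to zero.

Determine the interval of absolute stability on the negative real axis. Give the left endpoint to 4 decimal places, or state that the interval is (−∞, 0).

(-1.0000, 0).

On y'=λy, z=hλ:
  k1=λy_n ⇒ h·k1=z·y_n;  k2=λ(1+4/5z)y_n ⇒ h·k2=z(1+4/5z)y_n
  y_{n+1}/y_n = 1 − 1/4z + 5/4z(1+4/5z) = 1 + z + z²
  so R(z) = 1 + z + z².

Solve |R(x)|<1 on ℝ⁻.
x=-0.52: |R|=0.7504
R=1: x+1x²=0 ⇒ x=−1=-1.0000; min R=1−1/(4·1)=0.7500>−1
Confirm numerically:
  x=-0.878: |R|=0.89288 <1
  x=-0.812: |R|=0.84734 <1
  x=-0.690: |R|=0.78610 <1
  x=-0.597: |R|=0.75941 <1
  x=-1.355: |R|=1.48103 >1
  x=-1.244: |R|=1.30354 >1
So |R|<1 on (-1.0000, 0).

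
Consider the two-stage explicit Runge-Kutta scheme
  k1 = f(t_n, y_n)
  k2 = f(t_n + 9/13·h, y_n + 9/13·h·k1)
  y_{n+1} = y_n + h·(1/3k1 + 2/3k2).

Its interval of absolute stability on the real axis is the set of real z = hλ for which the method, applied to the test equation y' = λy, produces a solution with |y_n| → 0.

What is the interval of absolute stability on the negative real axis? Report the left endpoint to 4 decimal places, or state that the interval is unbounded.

(-2.1667, 0).

On y'=λy, z=hλ:
  k1=λy_n ⇒ h·k1=z·y_n;  k2=λ(1+9/13z)y_n ⇒ h·k2=z(1+9/13z)y_n
  y_{n+1}/y_n = 1 + 1/3z + 2/3z(1+9/13z) = 1 + z + 6/13z²
  Hence R(z) = 1 + z + 6/13z².

Need |R(x)|<1, x<0.
x=-0.79: |R|=0.4980
R=1: x+6/13x²=0 ⇒ x=−13/6=-2.1667; min R=1−1/(4·6/13)=0.4583>−1
Confirm numerically:
  x=-1.756: |R|=0.66717 <1
  x=-1.488: |R|=0.53391 <1
  x=-0.995: |R|=0.46193 <1
  x=-2.446: |R|=1.31535 >1
  x=-2.277: |R|=1.11595 >1
  x=-2.216: |R|=1.05046 >1
Stable set (-2.1667, 0).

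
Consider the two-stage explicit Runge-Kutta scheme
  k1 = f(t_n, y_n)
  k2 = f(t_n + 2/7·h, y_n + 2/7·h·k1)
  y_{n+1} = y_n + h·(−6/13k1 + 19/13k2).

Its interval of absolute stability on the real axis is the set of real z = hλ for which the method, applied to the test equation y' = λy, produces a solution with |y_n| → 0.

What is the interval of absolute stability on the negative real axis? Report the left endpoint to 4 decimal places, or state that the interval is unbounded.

On y'=λy, z=hλ:
  k1=λy_n ⇒ h·k1=z·y_n;  k2=λ(1+2/7z)y_n ⇒ h·k2=z(1+2/7z)y_n
  y_{n+1}/y_n = 1 − 6/13z + 19/13z(1+2/7z) = 1 + z + 38/91z²
  Hence R(z) = 1 + z + 38/91z².

Solve |R(x)|<1 on ℝ⁻.
x=-0.59: |R|=0.5554
R=1: x+38/91x²=0 ⇒ x=−91/38=-2.3947; min R=1−1/(4·38/91)=0.4013>−1
Confirm numerically:
  x=-1.617: |R|=0.47485 <1
  x=-1.556: |R|=0.45502 <1
  x=-1.554: |R|=0.45443 <1
  x=-1.377: |R|=0.41479 <1
  x=-2.758: |R|=1.41837 >1
  x=-2.753: |R|=1.41186 >1
  x=-2.456: |R|=1.06283 >1
Stable set (-2.3947, 0).

z∈(-2.3947,0).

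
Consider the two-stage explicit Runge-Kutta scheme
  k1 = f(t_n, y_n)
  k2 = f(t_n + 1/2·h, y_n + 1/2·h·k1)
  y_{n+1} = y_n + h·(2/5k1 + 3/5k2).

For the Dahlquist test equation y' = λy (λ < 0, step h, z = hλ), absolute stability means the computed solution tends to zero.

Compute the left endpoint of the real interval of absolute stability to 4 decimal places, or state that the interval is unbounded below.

z* = -3.3333.

Test eqn y'=λy, z=hλ:
  k1=λy_n ⇒ h·k1=z·y_n;  k2=λ(1+1/2z)y_n ⇒ h·k2=z(1+1/2z)y_n
  y_{n+1}/y_n = 1 + 2/5z + 3/5z(1+1/2z) = 1 + z + 3/10z²
  ⇒ R(z) = 1 + z + 3/10z².

Boundary: |R(x)|=1, x<0.
x=-0.59: |R|=0.5144
R=1: x+3/10x²=0 ⇒ x=−10/3=-3.3333; min R=1−1/(4·3/10)=0.1667>−1
Confirm numerically:
  x=-3.197: |R|=0.86924 <1
  x=-2.740: |R|=0.51228 <1
  x=-2.260: |R|=0.27228 <1
  x=-1.711: |R|=0.16726 <1
  x=-3.727: |R|=1.44016 >1
  x=-3.386: |R|=1.05350 >1
Interval (-3.3333, 0).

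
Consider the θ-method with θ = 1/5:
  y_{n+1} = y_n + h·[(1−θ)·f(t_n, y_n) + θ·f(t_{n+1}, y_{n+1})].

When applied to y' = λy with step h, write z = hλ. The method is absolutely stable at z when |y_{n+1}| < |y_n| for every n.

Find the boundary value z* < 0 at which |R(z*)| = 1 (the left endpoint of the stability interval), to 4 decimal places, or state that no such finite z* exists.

Test eqn y'=λy, z=hλ:
  y_{n+1} = y_n + z·[4/5·y_n + 1/5·y_{n+1}] ⇒ (1 − 1/5z)y_{n+1} = (1 + 4/5z)y_n
  ⇒ R(z) = (1 + 4/5z)/(1 − 1/5z).

Boundary: |R(x)|=1, x<0.
x=-1.22: |R|=0.0193
R=−1: 1+4/5x = −1+1/5x ⇒ -3/5x=2 ⇒ x=2/(-3/5)=-3.3333
Confirm numerically:
  x=-3.036: |R|=0.88900 <1
  x=-2.521: |R|=0.67597 <1
  x=-2.439: |R|=0.63933 <1
  x=-1.830: |R|=0.33968 <1
  x=-3.810: |R|=1.16232 >1
  x=-3.654: |R|=1.11116 >1
Interval (-3.3333, 0).

z* = -3.3333.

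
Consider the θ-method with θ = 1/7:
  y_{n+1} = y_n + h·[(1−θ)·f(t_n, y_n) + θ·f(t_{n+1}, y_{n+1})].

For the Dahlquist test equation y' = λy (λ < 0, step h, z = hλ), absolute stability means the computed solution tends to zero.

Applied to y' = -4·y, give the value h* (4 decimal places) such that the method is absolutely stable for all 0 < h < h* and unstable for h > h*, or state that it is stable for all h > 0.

(-2.8000,0); λ=-4 ⇒ h* = (14/5)/4 = 0.7000.

Set f=λy, z=hλ:
  y_{n+1} = y_n + z·[6/7·y_n + 1/7·y_{n+1}] ⇒ (1 − 1/7z)y_{n+1} = (1 + 6/7z)y_n
  ⇒ R(z) = (1 + 6/7z)/(1 − 1/7z).

Solve |R(x)|<1 on ℝ⁻.
x=-0.87: |R|=0.2262
R=−1: 1+6/7x = −1+1/7x ⇒ -5/7x=2 ⇒ x=2/(-5/7)=-2.8000
Confirm numerically:
  x=-1.904: |R|=0.49686 <1
  x=-1.477: |R|=0.21965 <1
  x=-1.415: |R|=0.17706 <1
  x=-1.343: |R|=0.12681 <1
  x=-3.303: |R|=1.24410 >1
  x=-3.166: |R|=1.18001 >1
  x=-2.918: |R|=1.05949 >1
So |R|<1 on (-2.8000, 0).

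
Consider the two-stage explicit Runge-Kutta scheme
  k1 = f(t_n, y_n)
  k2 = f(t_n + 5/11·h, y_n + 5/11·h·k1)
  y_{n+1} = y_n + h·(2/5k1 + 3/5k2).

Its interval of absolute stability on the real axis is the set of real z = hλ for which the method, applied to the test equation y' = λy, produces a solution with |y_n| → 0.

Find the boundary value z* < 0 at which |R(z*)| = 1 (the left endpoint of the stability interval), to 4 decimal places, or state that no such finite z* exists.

Test eqn y'=λy, z=hλ:
  k1=λy_n ⇒ h·k1=z·y_n;  k2=λ(1+5/11z)y_n ⇒ h·k2=z(1+5/11z)y_n
  y_{n+1}/y_n = 1 + 2/5z + 3/5z(1+5/11z) = 1 + z + 3/11z²
  ⇒ R(z) = 1 + z + 3/11z².

Find x<0 with |R(x)|<1.
x=-0.91: |R|=0.3158
R=1: x+3/11x²=0 ⇒ x=−11/3=-3.6667; min R=1−1/(4·3/11)=0.0833>−1
Confirm numerically:
  x=-2.695: |R|=0.28582 <1
  x=-2.519: |R|=0.21155 <1
  x=-2.103: |R|=0.10317 <1
  x=-1.589: |R|=0.09961 <1
  x=-4.180: |R|=1.58520 >1
  x=-4.004: |R|=1.36837 >1
  x=-3.813: |R|=1.15217 >1
Stable set (-3.6667, 0).

left endpoint -3.6667.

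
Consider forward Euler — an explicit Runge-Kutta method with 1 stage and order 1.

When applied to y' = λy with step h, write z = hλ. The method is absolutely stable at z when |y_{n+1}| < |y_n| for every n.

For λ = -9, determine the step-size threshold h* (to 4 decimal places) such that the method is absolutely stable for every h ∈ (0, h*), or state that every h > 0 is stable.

(-2.0000,0); λ=-9 ⇒ h* = 0.2222.

With y'=λy (z=hλ):
  order 1, 1-stage ⇒ R(z)=1+z
  (e.g. R(-1.8)=-0.80000, |R|=0.80000)

Need |R(x)|<1, x<0.
x=-1.8: |R|=0.8000
|R(-1.74)|=0.7400 |R(-0.8)|=0.2000 |R(-0.69)|=0.3100
Bisect:
  x_lo=-2.5952 |R|=1.5952  x_hi=-0.3216 |R|=0.6784
  mid=-1.45841 |R|=0.45841 →hi
  mid=-2.02681 |R|=1.02681 →lo
  mid=-1.74261 |R|=0.74261 →hi
  mid=-1.88471 |R|=0.88471 →hi
  mid=-1.95576 |R|=0.95576 →hi
  mid=-1.99128 |R|=0.99128 →hi
  mid=-2.00905 |R|=1.00905 →lo
  mid=-2.00016 |R|=1.00016 →lo
  mid=-1.99572 |R|=0.99572 →hi
  mid=-1.99794 |R|=0.99794 →hi
  ...
  [-2.00003,-1.99989] ⇒ x*=-2.0000
Stable set (-2.0000, 0).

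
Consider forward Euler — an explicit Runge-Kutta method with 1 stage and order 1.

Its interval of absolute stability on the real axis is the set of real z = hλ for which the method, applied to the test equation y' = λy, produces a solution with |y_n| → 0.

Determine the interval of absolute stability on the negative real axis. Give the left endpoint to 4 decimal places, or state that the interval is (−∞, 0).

On y'=λy, z=hλ:
  order 1, 1-stage ⇒ R(z)=1+z
  (e.g. R(-1.32)=-0.32000, |R|=0.32000)

Boundary: |R(x)|=1, x<0.
x=-1.32: |R|=0.3200
|R(-2.22)|=1.2200 |R(-2.04)|=1.0400 |R(-0.97)|=0.0300
Bisect:
  x_lo=-2.5715 |R|=1.5715  x_hi=-0.0953 |R|=0.9047
  mid=-1.33341 |R|=0.33341 →hi
  mid=-1.95245 |R|=0.95245 →hi
  mid=-2.26197 |R|=1.26197 →lo
  mid=-2.10721 |R|=1.10721 →lo
  mid=-2.02983 |R|=1.02983 →lo
  mid=-1.99114 |R|=0.99114 →hi
  mid=-2.01049 |R|=1.01049 →lo
  ...
  [-2.00006,-1.99991] ⇒ x*=-2.0000
Interval (-2.0000, 0).

(-2.0000, 0).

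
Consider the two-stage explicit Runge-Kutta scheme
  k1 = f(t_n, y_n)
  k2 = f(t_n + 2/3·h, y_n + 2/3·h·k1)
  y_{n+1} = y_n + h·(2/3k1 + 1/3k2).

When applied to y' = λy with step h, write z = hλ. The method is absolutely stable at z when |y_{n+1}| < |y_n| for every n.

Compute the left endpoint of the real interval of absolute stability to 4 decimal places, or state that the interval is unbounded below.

z* = -4.5000.

On y'=λy, z=hλ:
  k1=λy_n ⇒ h·k1=z·y_n;  k2=λ(1+2/3z)y_n ⇒ h·k2=z(1+2/3z)y_n
  y_{n+1}/y_n = 1 + 2/3z + 1/3z(1+2/3z) = 1 + z + 2/9z²
  Hence R(z) = 1 + z + 2/9z².

Find x<0 with |R(x)|<1.
x=-1.06: |R|=0.1897
R=1: x+2/9x²=0 ⇒ x=−9/2=-4.5000; min R=1−1/(4·2/9)=-0.1250>−1
Confirm numerically:
  x=-4.433: |R|=0.93400 <1
  x=-4.084: |R|=0.62246 <1
  x=-3.203: |R|=0.07682 <1
  x=-1.843: |R|=0.08819 <1
  x=-4.928: |R|=1.46871 >1
  x=-4.831: |R|=1.35535 >1
Interval (-4.5000, 0).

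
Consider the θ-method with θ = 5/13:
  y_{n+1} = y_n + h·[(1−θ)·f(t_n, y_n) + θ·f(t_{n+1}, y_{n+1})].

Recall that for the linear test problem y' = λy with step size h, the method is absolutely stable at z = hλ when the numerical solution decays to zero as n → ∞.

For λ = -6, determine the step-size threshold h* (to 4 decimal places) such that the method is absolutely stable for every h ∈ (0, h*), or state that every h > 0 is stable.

Test eqn y'=λy, z=hλ:
  y_{n+1} = y_n + z·[8/13·y_n + 5/13·y_{n+1}] ⇒ (1 − 5/13z)y_{n+1} = (1 + 8/13z)y_n
  so R(z) = (1 + 8/13z)/(1 − 5/13z).

Need |R(x)|<1, x<0.
x=-0.71: |R|=0.4423
R=−1: 1+8/13x = −1+5/13x ⇒ -3/13x=2 ⇒ x=2/(-3/13)=-8.6667
Confirm numerically:
  x=-6.932: |R|=0.89081 <1
  x=-6.717: |R|=0.87444 <1
  x=-4.886: |R|=0.69698 <1
  x=-3.860: |R|=0.55356 <1
  x=-9.123: |R|=1.02336 >1
  x=-8.695: |R|=1.00151 >1
  x=-8.693: |R|=1.00140 >1
Interval (-8.6667, 0).

(-8.6667,0); λ=-6 ⇒ h* = (26/3)/6 = 1.4444.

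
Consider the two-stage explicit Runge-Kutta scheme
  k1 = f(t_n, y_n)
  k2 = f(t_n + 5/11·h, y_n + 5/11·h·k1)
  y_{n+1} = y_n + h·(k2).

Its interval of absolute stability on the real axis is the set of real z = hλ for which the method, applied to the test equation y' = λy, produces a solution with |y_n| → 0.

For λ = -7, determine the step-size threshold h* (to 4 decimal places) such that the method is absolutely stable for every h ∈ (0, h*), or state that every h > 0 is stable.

(-2.2000,0); λ=-7 ⇒ h* = (11/5)/7 = 0.3143.

Test eqn y'=λy, z=hλ:
  k1=λy_n ⇒ h·k1=z·y_n;  k2=λ(1+5/11z)y_n ⇒ h·k2=z(1+5/11z)y_n
  y_{n+1}/y_n = 1 + z(1+5/11z) = 1 + z + 5/11z²
  Hence R(z) = 1 + z + 5/11z².

Find x<0 with |R(x)|<1.
x=-1.47: |R|=0.5122
R=1: x+5/11x²=0 ⇒ x=−11/5=-2.2000; min R=1−1/(4·5/11)=0.4500>−1
Confirm numerically:
  x=-1.627: |R|=0.57624 <1
  x=-1.563: |R|=0.54744 <1
  x=-1.545: |R|=0.54001 <1
  x=-0.927: |R|=0.46360 <1
  x=-2.488: |R|=1.32570 >1
  x=-2.471: |R|=1.30438 >1
So |R|<1 on (-2.2000, 0).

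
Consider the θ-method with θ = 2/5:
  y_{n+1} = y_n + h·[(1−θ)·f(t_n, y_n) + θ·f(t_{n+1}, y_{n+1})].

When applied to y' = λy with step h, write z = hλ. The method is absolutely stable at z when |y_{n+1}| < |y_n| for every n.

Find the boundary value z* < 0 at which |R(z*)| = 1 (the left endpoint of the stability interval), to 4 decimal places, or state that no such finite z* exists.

On y'=λy, z=hλ:
  y_{n+1} = y_n + z·[3/5·y_n + 2/5·y_{n+1}] ⇒ (1 − 2/5z)y_{n+1} = (1 + 3/5z)y_n
  so R(z) = (1 + 3/5z)/(1 − 2/5z).

Need |R(x)|<1, x<0.
x=-0.79: |R|=0.3997
R=−1: 1+3/5x = −1+2/5x ⇒ -1/5x=2 ⇒ x=2/(-1/5)=-10.0000
Confirm numerically:
  x=-8.032: |R|=0.90657 <1
  x=-7.109: |R|=0.84957 <1
  x=-5.456: |R|=0.71443 <1
  x=-5.068: |R|=0.67415 <1
  x=-10.508: |R|=1.01953 >1
  x=-10.389: |R|=1.01509 >1
Interval (-10.0000, 0).

left endpoint -10.0000.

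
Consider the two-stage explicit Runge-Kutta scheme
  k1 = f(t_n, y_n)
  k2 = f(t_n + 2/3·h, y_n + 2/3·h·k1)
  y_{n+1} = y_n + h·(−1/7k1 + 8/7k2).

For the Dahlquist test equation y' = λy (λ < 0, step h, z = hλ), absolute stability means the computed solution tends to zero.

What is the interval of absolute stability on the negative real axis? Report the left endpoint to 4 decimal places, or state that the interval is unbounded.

(-1.3125, 0).

On y'=λy, z=hλ:
  k1=λy_n ⇒ h·k1=z·y_n;  k2=λ(1+2/3z)y_n ⇒ h·k2=z(1+2/3z)y_n
  y_{n+1}/y_n = 1 − 1/7z + 8/7z(1+2/3z) = 1 + z + 16/21z²
  Hence R(z) = 1 + z + 16/21z².

Need |R(x)|<1, x<0.
x=-1.55: |R|=1.2805
R=1: x+16/21x²=0 ⇒ x=−21/16=-1.3125; min R=1−1/(4·16/21)=0.6719>−1
Confirm numerically:
  x=-0.951: |R|=0.73807 <1
  x=-0.727: |R|=0.67569 <1
  x=-0.596: |R|=0.67464 <1
  x=-1.746: |R|=1.57668 >1
  x=-1.601: |R|=1.35192 >1
Stable set (-1.3125, 0).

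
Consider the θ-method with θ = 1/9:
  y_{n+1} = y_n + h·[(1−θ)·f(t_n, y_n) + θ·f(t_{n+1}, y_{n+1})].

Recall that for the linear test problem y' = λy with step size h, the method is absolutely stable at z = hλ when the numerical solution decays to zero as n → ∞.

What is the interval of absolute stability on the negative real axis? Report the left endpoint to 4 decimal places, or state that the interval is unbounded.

z∈(-2.5714,0).

Test eqn y'=λy, z=hλ:
  y_{n+1} = y_n + z·[8/9·y_n + 1/9·y_{n+1}] ⇒ (1 − 1/9z)y_{n+1} = (1 + 8/9z)y_n
  R(z) = (1 + 8/9z)/(1 − 1/9z).

Boundary: |R(x)|=1, x<0.
x=-1.39: |R|=0.2040
R=−1: 1+8/9x = −1+1/9x ⇒ -7/9x=2 ⇒ x=2/(-7/9)=-2.5714
Confirm numerically:
  x=-2.470: |R|=0.93810 <1
  x=-2.425: |R|=0.91028 <1
  x=-2.423: |R|=0.90904 <1
  x=-1.420: |R|=0.22649 <1
  x=-3.127: |R|=1.32069 >1
  x=-2.745: |R|=1.10345 >1
  x=-2.730: |R|=1.09463 >1
So |R|<1 on (-2.5714, 0).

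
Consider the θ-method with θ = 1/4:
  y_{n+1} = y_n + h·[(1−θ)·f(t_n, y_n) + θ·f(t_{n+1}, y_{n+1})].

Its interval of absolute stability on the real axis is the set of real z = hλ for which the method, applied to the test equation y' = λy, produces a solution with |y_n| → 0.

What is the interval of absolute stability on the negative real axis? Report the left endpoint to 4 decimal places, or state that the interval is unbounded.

z∈(-4.0000,0).

With y'=λy (z=hλ):
  y_{n+1} = y_n + z·[3/4·y_n + 1/4·y_{n+1}] ⇒ (1 − 1/4z)y_{n+1} = (1 + 3/4z)y_n
  so R(z) = (1 + 3/4z)/(1 − 1/4z).

Solve |R(x)|<1 on ℝ⁻.
x=-1.54: |R|=0.1119
R=−1: 1+3/4x = −1+1/4x ⇒ -1/2x=2 ⇒ x=2/(-1/2)=-4.0000
Confirm numerically:
  x=-3.458: |R|=0.85465 <1
  x=-3.025: |R|=0.72242 <1
  x=-2.140: |R|=0.39414 <1
  x=-4.365: |R|=1.08727 >1
  x=-4.273: |R|=1.06600 >1
Stable set (-4.0000, 0).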